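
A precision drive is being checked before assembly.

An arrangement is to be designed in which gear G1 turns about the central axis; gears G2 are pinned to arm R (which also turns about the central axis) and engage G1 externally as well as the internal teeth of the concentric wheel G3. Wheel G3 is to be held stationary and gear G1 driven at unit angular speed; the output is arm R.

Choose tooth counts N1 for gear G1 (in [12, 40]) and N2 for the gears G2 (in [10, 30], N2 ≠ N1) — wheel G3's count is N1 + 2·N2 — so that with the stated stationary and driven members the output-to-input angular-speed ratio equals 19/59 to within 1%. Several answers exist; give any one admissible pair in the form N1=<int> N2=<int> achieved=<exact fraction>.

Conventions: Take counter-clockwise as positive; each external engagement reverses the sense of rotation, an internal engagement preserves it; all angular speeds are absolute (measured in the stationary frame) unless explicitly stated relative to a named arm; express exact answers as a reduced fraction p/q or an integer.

N1=38 N2=21 achieved=19/59

design class (target 19/59): planetary set
Willis with ω_ring = 0: ω_arm/ω_sun = N1/(N1+N3); set equal to 19/59  ⇒  N3/N1 = 1/(19/59) − 1 = 40/19
N3 = N1 + 2·N2  ⇒  N2/N1 = (N3/N1 − 1)/2 = (40/19 − 1)/2 = 21/38
smallest multiple with N1 ≥ 12 and N2 ≥ 10: k = 1  ⇒  N1 = 1·38 = 38, N2 = 1·21 = 21 (N1 ≤ 40, N2 ≤ 30, N2 ≠ N1 ✓), N3 = 38 + 2·21 = 80
check: N1/(N1+N3) with N1 = 38, N3 = 80 gives 19/59; |achieved − target| = 0 ≤ 19/5900 ✓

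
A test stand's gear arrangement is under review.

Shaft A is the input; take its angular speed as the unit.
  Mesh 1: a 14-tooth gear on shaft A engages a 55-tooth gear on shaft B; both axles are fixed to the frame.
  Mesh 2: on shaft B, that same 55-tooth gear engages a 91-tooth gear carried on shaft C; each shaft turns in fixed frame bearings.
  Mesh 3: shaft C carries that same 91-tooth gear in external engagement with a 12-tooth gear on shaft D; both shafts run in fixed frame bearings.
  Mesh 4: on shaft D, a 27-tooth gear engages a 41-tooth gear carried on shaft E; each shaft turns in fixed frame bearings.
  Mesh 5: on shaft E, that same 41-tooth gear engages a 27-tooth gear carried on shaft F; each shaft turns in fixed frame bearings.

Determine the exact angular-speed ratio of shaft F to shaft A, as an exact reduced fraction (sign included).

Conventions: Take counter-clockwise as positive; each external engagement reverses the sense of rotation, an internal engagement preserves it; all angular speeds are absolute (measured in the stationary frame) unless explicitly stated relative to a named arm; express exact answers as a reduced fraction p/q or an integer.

class = fixed-axis compound train [5 meshes; 5 ratios multiply, 5 sense flips]
mesh 1 [14T→55T]: running ratio 14/55, sense −
mesh 2 [55T→91T]: running ratio 2/13, sense +
mesh 3 [91T→12T]: running ratio 7/6, sense −
mesh 4 [27T→41T]: running ratio 63/82, sense +
mesh 5 [41T→27T]: running ratio 7/6, sense −
ω_out/ω_in = -7/6

-7/6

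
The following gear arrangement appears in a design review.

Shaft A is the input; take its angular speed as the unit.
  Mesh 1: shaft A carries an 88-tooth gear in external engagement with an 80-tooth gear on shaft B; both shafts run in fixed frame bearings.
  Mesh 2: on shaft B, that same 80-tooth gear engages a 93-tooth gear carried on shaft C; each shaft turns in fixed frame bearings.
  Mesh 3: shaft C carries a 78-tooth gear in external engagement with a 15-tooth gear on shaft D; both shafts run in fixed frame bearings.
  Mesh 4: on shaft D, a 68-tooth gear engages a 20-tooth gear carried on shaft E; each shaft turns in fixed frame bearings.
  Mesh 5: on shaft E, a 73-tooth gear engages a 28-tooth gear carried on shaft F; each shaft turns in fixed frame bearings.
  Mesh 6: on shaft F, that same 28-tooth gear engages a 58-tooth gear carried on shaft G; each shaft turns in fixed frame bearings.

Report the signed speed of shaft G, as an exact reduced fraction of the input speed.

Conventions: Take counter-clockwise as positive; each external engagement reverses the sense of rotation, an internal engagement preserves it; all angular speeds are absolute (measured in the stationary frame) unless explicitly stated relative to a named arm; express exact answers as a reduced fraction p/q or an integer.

6-mesh fixed-axis compound train (all bearings frame-fixed)
mesh 1 [88T→80T]: |ω|/ω_in = 1×88/80 = 11/10, sense flips to −
mesh 2 [80T→93T]: |ω|/ω_in = (11/10)×80/93 = 88/93, sense flips to +
mesh 3 [78T→15T]: |ω|/ω_in = (88/93)×78/15 = 2288/465, sense flips to −
mesh 4 [68T→20T]: |ω|/ω_in = (2288/465)×68/20 = 38896/2325, sense flips to +
mesh 5 [73T→28T]: |ω|/ω_in = (38896/2325)×73/28 = 709852/16275, sense flips to −
mesh 6 [28T→58T]: |ω|/ω_in = (709852/16275)×28/58 = 1419704/67425, sense flips to +
signed output speed (× input speed) = 1419704/67425

1419704/67425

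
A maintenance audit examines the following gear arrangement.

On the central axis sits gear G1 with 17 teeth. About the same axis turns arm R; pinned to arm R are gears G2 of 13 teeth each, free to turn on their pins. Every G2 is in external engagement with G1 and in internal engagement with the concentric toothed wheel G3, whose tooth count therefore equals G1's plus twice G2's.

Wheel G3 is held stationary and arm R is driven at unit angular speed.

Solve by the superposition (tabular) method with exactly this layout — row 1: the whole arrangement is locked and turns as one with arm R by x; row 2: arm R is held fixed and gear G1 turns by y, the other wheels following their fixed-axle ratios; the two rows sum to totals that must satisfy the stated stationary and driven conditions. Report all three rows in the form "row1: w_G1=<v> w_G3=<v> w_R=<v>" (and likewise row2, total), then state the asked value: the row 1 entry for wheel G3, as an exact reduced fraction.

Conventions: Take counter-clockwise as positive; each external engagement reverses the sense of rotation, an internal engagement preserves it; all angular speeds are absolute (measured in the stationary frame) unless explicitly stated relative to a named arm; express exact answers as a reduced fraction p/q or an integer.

recognized (axles ride arm R): planetary set, 17/13/43 teeth
row 1: whole set turns with the arm by x
row 2 (arm held, sun turns y): ω_ring = −(17/43)·y, ω_arm = 0
boundary: total ω_ring = x − (17/43)·y = 0 and total ω_arm = x = 1  ⇒  y = 43/17, x = 1
row 2 ring = −(17/43)·43/17 = -1
totals (row 1 + row 2): sun 1 + 43/17 = 60/17, ring 1 + (-1) = 0, arm 1 + 0 = 1
asked cell (row1, ring) = 1

row1: w_G1=1 w_G3=1 w_R=1
row2: w_G1=43/17 w_G3=-1 w_R=0
total: w_G1=60/17 w_G3=0 w_R=1
asked value: 1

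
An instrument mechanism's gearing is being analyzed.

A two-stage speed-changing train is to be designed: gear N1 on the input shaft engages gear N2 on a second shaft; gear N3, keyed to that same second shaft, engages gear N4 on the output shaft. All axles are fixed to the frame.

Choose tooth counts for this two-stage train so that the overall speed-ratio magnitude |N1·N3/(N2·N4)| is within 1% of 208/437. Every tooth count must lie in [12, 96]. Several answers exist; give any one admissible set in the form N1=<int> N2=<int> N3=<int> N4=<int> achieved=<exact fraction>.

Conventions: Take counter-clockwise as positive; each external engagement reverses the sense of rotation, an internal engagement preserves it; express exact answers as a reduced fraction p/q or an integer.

N1=13 N2=19 N3=16 N4=23 achieved=208/437

topology: fixed-axis compound train — 2 stages, target 208/437
target = 208/437 in lowest terms: an exact hit needs N1·N3 = k·208 and N2·N4 = k·437 for one integer k, every count in [12, 96]; additionally prefer no 1:1 stage (N1 ≠ N2, N3 ≠ N4)
k = 1: N1·N3 = 208 = 13·16, N2·N4 = 437 = 19·23
achieved = 13·16/(19·23) = 208/437; |achieved − target| = 0 ≤ 52/10925 ✓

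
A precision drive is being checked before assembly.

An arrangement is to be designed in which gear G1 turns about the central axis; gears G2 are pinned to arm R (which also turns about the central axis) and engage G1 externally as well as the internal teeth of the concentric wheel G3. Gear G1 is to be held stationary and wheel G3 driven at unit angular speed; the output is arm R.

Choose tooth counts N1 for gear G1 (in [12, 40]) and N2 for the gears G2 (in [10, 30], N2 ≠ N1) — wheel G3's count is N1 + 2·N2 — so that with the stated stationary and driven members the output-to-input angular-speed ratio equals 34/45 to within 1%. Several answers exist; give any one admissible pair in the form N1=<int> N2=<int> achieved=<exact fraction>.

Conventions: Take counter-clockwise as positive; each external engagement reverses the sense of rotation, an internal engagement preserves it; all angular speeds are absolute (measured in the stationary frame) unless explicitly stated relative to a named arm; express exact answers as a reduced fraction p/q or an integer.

N1=22 N2=23 achieved=34/45

topology: planetary set — design target 34/45, arm = carrier (Willis)
Willis with ω_sun = 0: ω_arm/ω_ring = N3/(N1+N3); set equal to 34/45  ⇒  N3/N1 = (34/45)/(1 − 34/45) = 34/11
N3 = N1 + 2·N2  ⇒  N2/N1 = (N3/N1 − 1)/2 = (34/11 − 1)/2 = 23/22
smallest multiple with N1 ≥ 12 and N2 ≥ 10: k = 1  ⇒  N1 = 1·22 = 22, N2 = 1·23 = 23 (N1 ≤ 40, N2 ≤ 30, N2 ≠ N1 ✓), N3 = 22 + 2·23 = 68
check: N3/(N1+N3) with N1 = 22, N3 = 68 gives 34/45; |achieved − target| = 0 ≤ 17/2250 ✓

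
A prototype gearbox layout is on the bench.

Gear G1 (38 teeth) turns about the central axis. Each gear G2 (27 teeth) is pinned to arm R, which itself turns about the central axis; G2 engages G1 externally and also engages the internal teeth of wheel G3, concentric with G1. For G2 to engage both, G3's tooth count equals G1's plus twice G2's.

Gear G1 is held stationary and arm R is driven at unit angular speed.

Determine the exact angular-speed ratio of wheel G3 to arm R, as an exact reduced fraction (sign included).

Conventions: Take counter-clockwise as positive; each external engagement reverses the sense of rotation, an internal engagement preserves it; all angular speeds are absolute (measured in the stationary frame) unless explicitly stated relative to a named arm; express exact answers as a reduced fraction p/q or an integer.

topology: planetary set — G1 38T / G2 27T / G3 92T, arm = carrier (Willis)
ring teeth: 38 + 2·27 = 92
38(ω_sun−ω_arm) = −92(ω_ring−ω_arm),  ω_sun = 0, ω_arm = 1
ω_ring = 1 − (38/92)(0−1) = 65/46
ω_out/ω_in = 65/46

65/46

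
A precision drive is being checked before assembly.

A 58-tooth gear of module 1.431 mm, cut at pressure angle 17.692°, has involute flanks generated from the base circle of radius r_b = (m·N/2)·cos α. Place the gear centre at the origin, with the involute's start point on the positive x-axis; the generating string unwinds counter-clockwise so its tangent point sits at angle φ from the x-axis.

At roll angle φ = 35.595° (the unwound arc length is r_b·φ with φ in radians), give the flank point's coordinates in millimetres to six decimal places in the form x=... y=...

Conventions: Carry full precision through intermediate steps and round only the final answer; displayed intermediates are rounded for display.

recognized (one wheel, involute flank): single-mesh tooth geometry, m = 1.431, N = 58
pitch radius r_p = m·N/2 = 1.431·58/2 = 41.499000
base radius r_b = r_p·cos α = 41.499000·cos 17.692° = 39.536260
roll angle φ = 35.595° = 0.62124995 rad
x = r_b·(cos φ + φ·sin φ) = 46.445275
y = r_b·(sin φ − φ·cos φ) = 3.039613

x=46.445275 y=3.039613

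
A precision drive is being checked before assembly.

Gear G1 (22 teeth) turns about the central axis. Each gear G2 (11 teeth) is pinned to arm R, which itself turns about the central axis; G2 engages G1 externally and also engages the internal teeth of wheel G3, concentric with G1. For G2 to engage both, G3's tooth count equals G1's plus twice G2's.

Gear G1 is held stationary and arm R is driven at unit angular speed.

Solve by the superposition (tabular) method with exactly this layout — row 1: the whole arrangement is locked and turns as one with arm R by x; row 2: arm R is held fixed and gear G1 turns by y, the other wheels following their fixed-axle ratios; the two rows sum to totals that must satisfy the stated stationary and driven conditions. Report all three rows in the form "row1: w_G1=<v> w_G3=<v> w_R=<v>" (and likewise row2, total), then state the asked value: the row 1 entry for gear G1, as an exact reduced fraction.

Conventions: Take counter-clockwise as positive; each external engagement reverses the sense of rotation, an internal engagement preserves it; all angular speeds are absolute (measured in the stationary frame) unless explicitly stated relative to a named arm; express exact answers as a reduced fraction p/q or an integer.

row1: w_G1=1 w_G3=1 w_R=1
row2: w_G1=-1 w_G3=1/2 w_R=0
total: w_G1=0 w_G3=3/2 w_R=1
asked value: 1

planetary set (22T centre, 11T on arm, 44T internal) — Willis relation
row 1 — lock + rotate with arm: ω_sun = ω_ring = ω_arm = x
row 2 — arm fixed, fixed-axis ratios: sun y, ring −(22/44)·y, arm 0
boundary: total ω_sun = x + y = 0 and total ω_arm = x = 1  ⇒  y = -1, x = 1
row 2 ring = −(22/44)·(-1) = 1/2
totals (row 1 + row 2): sun 1 + (-1) = 0, ring 1 + 1/2 = 3/2, arm 1 + 0 = 1
asked cell (row1, sun) = 1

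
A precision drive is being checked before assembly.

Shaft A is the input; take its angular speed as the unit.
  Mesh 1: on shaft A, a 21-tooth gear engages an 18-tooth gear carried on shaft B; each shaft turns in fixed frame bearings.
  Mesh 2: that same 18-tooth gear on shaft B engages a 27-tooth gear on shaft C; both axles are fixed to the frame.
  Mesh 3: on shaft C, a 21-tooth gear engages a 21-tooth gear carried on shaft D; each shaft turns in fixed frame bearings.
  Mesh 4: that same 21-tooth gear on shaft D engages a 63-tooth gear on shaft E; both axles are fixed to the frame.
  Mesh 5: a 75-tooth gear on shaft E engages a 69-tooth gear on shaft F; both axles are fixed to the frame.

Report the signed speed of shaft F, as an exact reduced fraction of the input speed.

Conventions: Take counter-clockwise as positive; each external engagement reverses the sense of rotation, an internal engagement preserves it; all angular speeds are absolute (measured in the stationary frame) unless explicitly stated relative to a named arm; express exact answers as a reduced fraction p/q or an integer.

5-mesh fixed-axis compound train (all bearings frame-fixed)
mesh 1 [21T→18T]: |ω|/ω_in = 1×21/18 = 7/6, sense flips to −
mesh 2 [18T→27T]: |ω|/ω_in = (7/6)×18/27 = 7/9, sense flips to +
mesh 3 [21T→21T]: |ω|/ω_in = (7/9)×21/21 = 7/9, sense flips to −
mesh 4 [21T→63T]: |ω|/ω_in = (7/9)×21/63 = 7/27, sense flips to +
mesh 5 [75T→69T]: |ω|/ω_in = (7/27)×75/69 = 175/621, sense flips to −
signed output speed (× input speed) = -175/621

-175/621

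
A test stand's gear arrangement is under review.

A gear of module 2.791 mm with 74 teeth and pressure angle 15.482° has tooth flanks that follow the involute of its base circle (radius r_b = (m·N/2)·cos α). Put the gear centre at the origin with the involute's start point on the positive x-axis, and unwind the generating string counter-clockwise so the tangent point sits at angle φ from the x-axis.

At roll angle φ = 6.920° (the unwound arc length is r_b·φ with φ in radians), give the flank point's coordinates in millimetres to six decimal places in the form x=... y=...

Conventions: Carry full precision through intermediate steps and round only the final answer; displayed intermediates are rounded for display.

x=100.243096 y=0.058359

class = single-mesh tooth geometry [base-circle involute, m = 2.791, 74T]
pitch radius r_p = m·N/2 = 2.791·74/2 = 103.267000
base radius r_b = r_p·cos α = 103.267000·cos 15.482° = 99.519891
roll angle φ = 6.920° = 0.12077678 rad
x = r_b·(cos φ + φ·sin φ) = 100.243096
y = r_b·(sin φ − φ·cos φ) = 0.058359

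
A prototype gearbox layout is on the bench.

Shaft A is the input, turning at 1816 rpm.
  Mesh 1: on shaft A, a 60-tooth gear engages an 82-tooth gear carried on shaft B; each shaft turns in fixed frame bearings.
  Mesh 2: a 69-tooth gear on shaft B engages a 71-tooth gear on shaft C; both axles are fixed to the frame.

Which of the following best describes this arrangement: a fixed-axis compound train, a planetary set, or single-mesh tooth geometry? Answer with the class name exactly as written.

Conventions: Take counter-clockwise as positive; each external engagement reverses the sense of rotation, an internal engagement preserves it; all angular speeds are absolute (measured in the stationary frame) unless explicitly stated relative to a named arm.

class = fixed-axis compound train [2 meshes; 2 ratios multiply, 2 sense flips]
classification: fixed-axis compound train

fixed-axis compound train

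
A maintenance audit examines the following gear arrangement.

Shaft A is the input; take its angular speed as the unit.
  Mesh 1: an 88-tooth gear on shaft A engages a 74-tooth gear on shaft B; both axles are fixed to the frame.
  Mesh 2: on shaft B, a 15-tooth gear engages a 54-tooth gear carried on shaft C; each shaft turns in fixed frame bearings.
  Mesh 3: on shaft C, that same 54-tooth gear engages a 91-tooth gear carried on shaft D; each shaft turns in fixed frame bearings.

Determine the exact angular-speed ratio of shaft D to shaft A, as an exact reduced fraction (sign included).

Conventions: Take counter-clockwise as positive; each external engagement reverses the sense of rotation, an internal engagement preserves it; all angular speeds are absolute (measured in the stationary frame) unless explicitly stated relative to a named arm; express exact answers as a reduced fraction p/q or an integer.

class = fixed-axis compound train [3 meshes; 3 ratios multiply, 3 sense flips]
mesh 1 [88T→74T]: running ratio 44/37, sense −
mesh 2 [15T→54T]: running ratio 110/333, sense +
mesh 3 [54T→91T]: running ratio 660/3367, sense −
ω_out/ω_in = -660/3367

-660/3367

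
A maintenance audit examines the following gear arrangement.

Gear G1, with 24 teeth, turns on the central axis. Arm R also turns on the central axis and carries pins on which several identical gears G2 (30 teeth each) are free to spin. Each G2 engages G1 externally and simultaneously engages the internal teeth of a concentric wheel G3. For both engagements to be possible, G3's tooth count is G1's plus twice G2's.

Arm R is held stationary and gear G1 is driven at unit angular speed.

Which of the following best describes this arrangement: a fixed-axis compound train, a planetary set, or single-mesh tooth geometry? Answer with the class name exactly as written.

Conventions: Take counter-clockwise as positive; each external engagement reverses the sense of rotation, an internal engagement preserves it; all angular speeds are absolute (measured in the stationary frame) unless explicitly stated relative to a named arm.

class = planetary set [G3 = 24+2·30 = 84; Willis about the carrier]
classification: planetary set

planetary set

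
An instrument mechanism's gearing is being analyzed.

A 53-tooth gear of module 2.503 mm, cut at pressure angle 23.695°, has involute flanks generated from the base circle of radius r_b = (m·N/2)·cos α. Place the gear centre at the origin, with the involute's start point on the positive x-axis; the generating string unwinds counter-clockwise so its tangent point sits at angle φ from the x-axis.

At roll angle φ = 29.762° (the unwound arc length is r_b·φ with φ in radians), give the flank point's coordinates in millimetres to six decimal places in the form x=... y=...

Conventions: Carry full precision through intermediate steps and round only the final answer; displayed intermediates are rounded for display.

class = single-mesh tooth geometry [base-circle involute, m = 2.503, 53T]
pitch radius r_p = m·N/2 = 2.503·53/2 = 66.329500
base radius r_b = r_p·cos α = 66.329500·cos 23.695° = 60.737768
roll angle φ = 29.762° = 0.51944489 rad
x = r_b·(cos φ + φ·sin φ) = 68.387474
y = r_b·(sin φ − φ·cos φ) = 2.761800

x=68.387474 y=2.761800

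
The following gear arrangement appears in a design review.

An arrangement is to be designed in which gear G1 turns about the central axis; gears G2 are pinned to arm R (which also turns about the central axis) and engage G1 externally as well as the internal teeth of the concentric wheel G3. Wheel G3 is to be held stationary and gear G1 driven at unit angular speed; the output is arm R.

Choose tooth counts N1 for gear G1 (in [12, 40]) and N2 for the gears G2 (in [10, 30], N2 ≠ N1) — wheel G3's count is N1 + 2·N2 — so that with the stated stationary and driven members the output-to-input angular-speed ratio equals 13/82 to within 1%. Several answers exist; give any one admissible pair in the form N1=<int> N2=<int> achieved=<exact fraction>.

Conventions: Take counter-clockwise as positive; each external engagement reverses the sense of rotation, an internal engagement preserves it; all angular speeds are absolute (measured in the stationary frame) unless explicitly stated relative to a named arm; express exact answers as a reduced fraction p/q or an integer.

class = planetary set [ratio 13/82 wanted; Willis about the carrier]
Willis with ω_ring = 0: ω_arm/ω_sun = N1/(N1+N3); set equal to 13/82  ⇒  N3/N1 = 1/(13/82) − 1 = 69/13
N3 = N1 + 2·N2  ⇒  N2/N1 = (N3/N1 − 1)/2 = (69/13 − 1)/2 = 28/13
smallest multiple with N1 ≥ 12 and N2 ≥ 10: k = 1  ⇒  N1 = 1·13 = 13, N2 = 1·28 = 28 (N1 ≤ 40, N2 ≤ 30, N2 ≠ N1 ✓), N3 = 13 + 2·28 = 69
check: N1/(N1+N3) with N1 = 13, N3 = 69 gives 13/82; |achieved − target| = 0 ≤ 13/8200 ✓

N1=13 N2=28 achieved=13/82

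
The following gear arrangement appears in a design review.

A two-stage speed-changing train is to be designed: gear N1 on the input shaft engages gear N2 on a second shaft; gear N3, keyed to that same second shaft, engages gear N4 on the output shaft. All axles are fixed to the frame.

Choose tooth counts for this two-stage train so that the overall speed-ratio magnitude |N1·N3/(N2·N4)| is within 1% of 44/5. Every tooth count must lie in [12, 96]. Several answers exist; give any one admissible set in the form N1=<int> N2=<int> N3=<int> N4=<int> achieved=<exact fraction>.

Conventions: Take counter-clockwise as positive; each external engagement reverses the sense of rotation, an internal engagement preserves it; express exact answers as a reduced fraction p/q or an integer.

N1=18 N2=12 N3=88 N4=15 achieved=44/5

topology: fixed-axis compound train — 2 stages, target 44/5
target = 44/5 in lowest terms: an exact hit needs N1·N3 = k·44 and N2·N4 = k·5 for one integer k, every count in [12, 96]; additionally prefer no 1:1 stage (N1 ≠ N2, N3 ≠ N4)
k = 1…35: no 1:1-free in-range split of k·44 and k·5 into factor pairs; take k = 36
k = 36: N1·N3 = 1584 = 18·88, N2·N4 = 180 = 12·15
achieved = 18·88/(12·15) = 44/5; |achieved − target| = 0 ≤ 11/125 ✓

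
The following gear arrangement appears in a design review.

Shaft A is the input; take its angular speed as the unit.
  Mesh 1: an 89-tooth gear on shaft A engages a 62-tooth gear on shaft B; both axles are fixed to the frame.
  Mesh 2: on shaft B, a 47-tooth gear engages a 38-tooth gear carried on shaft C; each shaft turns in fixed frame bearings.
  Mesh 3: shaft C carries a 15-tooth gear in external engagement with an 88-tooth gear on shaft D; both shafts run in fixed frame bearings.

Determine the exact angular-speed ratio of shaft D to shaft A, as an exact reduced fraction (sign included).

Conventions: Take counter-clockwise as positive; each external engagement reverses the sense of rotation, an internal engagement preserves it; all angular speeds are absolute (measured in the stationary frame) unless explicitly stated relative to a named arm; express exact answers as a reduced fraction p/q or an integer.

-62745/207328

class = fixed-axis compound train [3 meshes; 3 ratios multiply, 3 sense flips]
mesh 1 [89T→62T]: running ratio 89/62, sense −
mesh 2 [47T→38T]: running ratio 4183/2356, sense +
mesh 3 [15T→88T]: running ratio 62745/207328, sense −
ω_out/ω_in = -62745/207328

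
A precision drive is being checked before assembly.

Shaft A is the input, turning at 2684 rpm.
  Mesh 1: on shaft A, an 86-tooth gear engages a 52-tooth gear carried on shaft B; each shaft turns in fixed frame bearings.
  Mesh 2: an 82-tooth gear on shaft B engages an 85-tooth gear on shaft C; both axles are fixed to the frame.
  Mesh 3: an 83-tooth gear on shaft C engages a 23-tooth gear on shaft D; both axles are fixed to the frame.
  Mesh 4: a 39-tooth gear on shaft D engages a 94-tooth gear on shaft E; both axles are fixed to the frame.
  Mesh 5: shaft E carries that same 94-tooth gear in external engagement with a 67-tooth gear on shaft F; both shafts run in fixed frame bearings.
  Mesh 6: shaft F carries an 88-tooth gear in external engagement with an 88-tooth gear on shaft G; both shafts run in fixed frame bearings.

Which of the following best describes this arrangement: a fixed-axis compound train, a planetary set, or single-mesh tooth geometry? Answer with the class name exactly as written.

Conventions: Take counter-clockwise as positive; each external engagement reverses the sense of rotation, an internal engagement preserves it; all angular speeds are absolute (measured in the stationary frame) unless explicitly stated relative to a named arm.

topology: fixed-axis compound train — 6 meshes, A→G
classification: fixed-axis compound train

fixed-axis compound train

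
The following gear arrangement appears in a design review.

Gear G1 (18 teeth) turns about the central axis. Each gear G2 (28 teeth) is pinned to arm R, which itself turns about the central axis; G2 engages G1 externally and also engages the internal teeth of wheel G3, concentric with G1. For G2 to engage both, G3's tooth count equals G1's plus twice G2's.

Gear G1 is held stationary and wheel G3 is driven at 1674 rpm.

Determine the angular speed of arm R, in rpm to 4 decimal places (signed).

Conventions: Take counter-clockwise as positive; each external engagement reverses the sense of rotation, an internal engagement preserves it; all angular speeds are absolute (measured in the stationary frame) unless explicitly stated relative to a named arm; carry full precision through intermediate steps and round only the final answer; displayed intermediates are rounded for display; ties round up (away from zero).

+1346.4783 rpm

topology: planetary set — G1 18T / G2 28T / G3 74T, arm = carrier (Willis)
normalise by the input: solve with ω_ring = 1, then scale by 1674 rpm
ring teeth: 18 + 2·28 = 74
18(ω_sun−ω_arm) = −74(ω_ring−ω_arm),  ω_sun = 0, ω_ring = 1
18(0−ω_arm) = −74(1−ω_arm)  ⇒  92·ω_arm = 74  ⇒  ω_arm = 37/46
scale: ω_arm = 37/46 × 1674 rpm = +1346.4783 rpm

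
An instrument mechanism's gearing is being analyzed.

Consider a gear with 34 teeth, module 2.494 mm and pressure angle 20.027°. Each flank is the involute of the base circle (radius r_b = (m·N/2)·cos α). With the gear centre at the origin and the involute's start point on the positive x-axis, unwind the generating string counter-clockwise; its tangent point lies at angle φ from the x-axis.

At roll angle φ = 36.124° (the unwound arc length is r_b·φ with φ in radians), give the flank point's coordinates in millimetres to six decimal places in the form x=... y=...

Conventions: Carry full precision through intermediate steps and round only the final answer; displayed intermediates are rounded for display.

x=46.981889 y=3.197365

topology: single-mesh involute geometry — m = 2.494, N = 34
pitch radius r_p = m·N/2 = 2.494·34/2 = 42.398000
base radius r_b = r_p·cos α = 42.398000·cos 20.027° = 39.834250
roll angle φ = 36.124° = 0.63048274 rad
x = r_b·(cos φ + φ·sin φ) = 46.981889
y = r_b·(sin φ − φ·cos φ) = 3.197365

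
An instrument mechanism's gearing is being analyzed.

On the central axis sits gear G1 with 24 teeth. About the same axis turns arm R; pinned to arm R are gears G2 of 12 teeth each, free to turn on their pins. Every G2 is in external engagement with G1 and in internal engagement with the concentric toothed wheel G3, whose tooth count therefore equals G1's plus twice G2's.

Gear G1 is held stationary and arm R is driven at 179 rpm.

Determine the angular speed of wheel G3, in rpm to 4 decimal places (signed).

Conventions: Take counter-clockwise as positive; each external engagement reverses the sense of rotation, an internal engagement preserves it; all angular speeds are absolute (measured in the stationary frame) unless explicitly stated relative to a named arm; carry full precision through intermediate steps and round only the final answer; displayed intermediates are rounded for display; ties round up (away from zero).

class = planetary set [G3 = 24+2·12 = 48; Willis about the carrier]
normalise by the input: solve with ω_arm = 1, then scale by 179 rpm
ring teeth: 24 + 2·12 = 48
24(ω_sun−ω_arm) = −48(ω_ring−ω_arm),  ω_sun = 0, ω_arm = 1
ω_ring = 1 − (24/48)(0−1) = 3/2
scale: ω_ring = 3/2 × 179 rpm = +268.5000 rpm

+268.5000 rpm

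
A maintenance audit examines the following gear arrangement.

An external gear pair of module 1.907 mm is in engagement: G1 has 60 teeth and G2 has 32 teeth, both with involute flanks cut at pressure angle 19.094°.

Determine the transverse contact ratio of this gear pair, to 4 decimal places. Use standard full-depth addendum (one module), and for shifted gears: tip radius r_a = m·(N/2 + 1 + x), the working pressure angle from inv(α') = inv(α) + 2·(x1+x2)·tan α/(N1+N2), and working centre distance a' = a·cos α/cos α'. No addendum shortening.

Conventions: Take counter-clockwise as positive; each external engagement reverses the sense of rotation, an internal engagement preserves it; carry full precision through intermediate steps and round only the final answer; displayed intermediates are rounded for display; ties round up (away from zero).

1.7738

single-mesh involute tooth geometry (60T engaging 32T at module 1.907)
base radii: r_b1 = 54.062487, r_b2 = 28.833327
tip radii: r_a1 = 59.117000, r_a2 = 32.419000
no profile shift: α' = α, a' = a
action lengths: √(r_a1²−r_b1²) = 23.917925, √(r_a2²−r_b2²) = 14.819947
base pitch p_b = π·m·cos α = 5.661410
CR = (23.917925 + 14.819947 − 87.722000·sin 19.09400°)/5.661410 = 1.773824
contact ratio ≈ 1.7738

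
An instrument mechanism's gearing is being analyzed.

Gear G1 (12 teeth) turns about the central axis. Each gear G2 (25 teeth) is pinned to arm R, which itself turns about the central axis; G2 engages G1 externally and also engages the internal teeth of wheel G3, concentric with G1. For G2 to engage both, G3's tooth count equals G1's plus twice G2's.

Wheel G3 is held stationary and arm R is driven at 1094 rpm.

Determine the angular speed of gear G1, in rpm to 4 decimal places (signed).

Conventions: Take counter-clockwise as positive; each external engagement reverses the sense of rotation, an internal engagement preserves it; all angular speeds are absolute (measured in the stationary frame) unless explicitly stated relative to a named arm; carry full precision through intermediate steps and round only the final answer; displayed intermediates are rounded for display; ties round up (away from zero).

+6746.3333 rpm

class = planetary set [G3 = 12+2·25 = 62; Willis about the carrier]
normalise by the input: solve with ω_arm = 1, then scale by 1094 rpm
ring teeth: 12 + 2·25 = 62
12(ω_sun−ω_arm) = −62(ω_ring−ω_arm),  ω_ring = 0, ω_arm = 1
ω_sun = 1 − (62/12)(0−1) = 37/6
scale: ω_sun = 37/6 × 1094 rpm = +6746.3333 rpm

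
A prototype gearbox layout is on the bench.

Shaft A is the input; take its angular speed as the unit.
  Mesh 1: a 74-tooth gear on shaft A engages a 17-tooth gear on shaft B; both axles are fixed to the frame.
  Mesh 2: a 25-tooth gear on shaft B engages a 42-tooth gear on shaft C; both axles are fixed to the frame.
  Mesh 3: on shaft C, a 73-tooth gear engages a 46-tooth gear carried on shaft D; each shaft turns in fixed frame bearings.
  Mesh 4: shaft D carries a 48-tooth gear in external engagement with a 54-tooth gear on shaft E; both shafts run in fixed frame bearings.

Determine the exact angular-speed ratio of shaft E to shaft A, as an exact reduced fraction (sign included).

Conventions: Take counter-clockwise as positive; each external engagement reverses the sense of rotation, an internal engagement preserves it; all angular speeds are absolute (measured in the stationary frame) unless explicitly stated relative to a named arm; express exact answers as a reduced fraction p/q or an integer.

class = fixed-axis compound train [4 meshes; 4 ratios multiply, 4 sense flips]
mesh 1 [74T→17T]: running ratio 74/17, sense −
mesh 2 [25T→42T]: running ratio 925/357, sense +
mesh 3 [73T→46T]: running ratio 67525/16422, sense −
mesh 4 [48T→54T]: running ratio 270100/73899, sense +
ω_out/ω_in = 270100/73899

270100/73899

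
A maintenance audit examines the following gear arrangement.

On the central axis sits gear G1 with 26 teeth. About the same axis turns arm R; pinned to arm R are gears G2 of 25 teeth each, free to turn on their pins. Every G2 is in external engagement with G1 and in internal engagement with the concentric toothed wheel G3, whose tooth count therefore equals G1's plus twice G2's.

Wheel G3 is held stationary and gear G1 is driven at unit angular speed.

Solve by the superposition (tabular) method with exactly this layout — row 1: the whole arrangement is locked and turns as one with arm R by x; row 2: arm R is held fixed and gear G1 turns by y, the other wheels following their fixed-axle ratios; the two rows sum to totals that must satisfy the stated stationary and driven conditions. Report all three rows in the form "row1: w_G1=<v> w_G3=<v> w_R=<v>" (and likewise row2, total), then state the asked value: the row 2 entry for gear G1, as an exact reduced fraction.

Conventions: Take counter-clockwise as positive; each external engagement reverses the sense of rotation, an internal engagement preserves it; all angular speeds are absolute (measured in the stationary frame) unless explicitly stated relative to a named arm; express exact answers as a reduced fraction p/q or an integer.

planetary set (26T centre, 25T on arm, 76T internal) — Willis relation
row 1: whole set turns with the arm by x
row 2 (arm held, sun turns y): ω_ring = −(26/76)·y, ω_arm = 0
boundary: total ω_ring = x − (26/76)·y = 0 and total ω_sun = x + y = 1  ⇒  y = 38/51, x = 13/51
row 2 ring = −(26/76)·38/51 = -13/51
totals (row 1 + row 2): sun 13/51 + 38/51 = 1, ring 13/51 + (-13/51) = 0, arm 13/51 + 0 = 13/51
asked cell (row2, sun) = 38/51

row1: w_G1=13/51 w_G3=13/51 w_R=13/51
row2: w_G1=38/51 w_G3=-13/51 w_R=0
total: w_G1=1 w_G3=0 w_R=13/51
asked value: 38/51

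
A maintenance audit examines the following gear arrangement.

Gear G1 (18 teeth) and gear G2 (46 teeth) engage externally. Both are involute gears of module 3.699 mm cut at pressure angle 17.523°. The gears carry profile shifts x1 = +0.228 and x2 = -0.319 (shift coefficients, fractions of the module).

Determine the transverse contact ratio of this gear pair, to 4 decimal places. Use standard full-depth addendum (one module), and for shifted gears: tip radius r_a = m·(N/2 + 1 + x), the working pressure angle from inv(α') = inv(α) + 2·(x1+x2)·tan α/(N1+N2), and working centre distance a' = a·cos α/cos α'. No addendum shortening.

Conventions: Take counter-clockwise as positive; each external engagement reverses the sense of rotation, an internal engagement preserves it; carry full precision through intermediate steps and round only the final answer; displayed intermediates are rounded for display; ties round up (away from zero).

topology: single-mesh involute geometry — m = 3.699, 18T/46T pair
base radii: r_b1 = 31.746170, r_b2 = 81.129101
tip radii: r_a1 = 37.833372, r_a2 = 87.596019
inv(α') = inv(17.523°) + 2·(+0.228-0.319)·tan α/(18+46) = 0.00900825  ⇒  α' = 16.98990°
a' = a·cos α / cos α' = 118.3680·cos 17.523°/cos 16.98990° = 118.026383
action lengths: √(r_a1²−r_b1²) = 20.580203, √(r_a2²−r_b2²) = 33.032281
base pitch p_b = π·m·cos α = 11.081504
CR = (20.580203 + 33.032281 − 118.026383·sin 16.98990°)/11.081504 = 1.725831
contact ratio ≈ 1.7258

1.7258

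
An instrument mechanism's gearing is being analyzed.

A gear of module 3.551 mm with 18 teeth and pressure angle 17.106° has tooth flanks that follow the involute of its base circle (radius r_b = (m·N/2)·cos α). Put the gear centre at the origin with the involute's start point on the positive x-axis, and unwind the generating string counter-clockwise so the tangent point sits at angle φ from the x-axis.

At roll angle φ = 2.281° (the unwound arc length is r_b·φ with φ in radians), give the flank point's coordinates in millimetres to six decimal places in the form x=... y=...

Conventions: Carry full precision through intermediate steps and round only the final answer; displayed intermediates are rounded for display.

x=30.569401 y=0.000642

topology: single-mesh involute geometry — m = 3.551, N = 18
pitch radius r_p = m·N/2 = 3.551·18/2 = 31.959000
base radius r_b = r_p·cos α = 31.959000·cos 17.106° = 30.545205
roll angle φ = 2.281° = 0.03981096 rad
x = r_b·(cos φ + φ·sin φ) = 30.569401
y = r_b·(sin φ − φ·cos φ) = 0.000642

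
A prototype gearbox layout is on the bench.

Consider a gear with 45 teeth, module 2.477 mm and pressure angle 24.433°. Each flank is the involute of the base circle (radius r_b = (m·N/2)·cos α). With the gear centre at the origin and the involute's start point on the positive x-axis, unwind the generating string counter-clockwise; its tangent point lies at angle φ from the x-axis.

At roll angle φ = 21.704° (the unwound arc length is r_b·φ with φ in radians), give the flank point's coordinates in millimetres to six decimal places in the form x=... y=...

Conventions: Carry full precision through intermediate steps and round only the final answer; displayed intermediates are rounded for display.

x=54.252395 y=0.906250

single-mesh involute tooth geometry (45T wheel at module 2.477)
pitch radius r_p = m·N/2 = 2.477·45/2 = 55.732500
base radius r_b = r_p·cos α = 55.732500·cos 24.433° = 50.741408
roll angle φ = 21.704° = 0.37880626 rad
x = r_b·(cos φ + φ·sin φ) = 54.252395
y = r_b·(sin φ − φ·cos φ) = 0.906250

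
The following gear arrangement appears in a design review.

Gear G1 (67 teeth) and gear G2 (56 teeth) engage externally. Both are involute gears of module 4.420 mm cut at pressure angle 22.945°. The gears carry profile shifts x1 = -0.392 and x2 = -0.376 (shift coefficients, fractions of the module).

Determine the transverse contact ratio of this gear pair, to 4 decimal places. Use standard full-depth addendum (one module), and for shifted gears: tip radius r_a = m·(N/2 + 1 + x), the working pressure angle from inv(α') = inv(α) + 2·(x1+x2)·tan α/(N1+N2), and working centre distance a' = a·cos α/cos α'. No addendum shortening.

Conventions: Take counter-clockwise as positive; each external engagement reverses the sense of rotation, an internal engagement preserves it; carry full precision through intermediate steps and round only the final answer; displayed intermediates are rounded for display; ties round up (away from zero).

recognized (one external pair, fixed centres): single-mesh tooth geometry, m = 4.420, N1 = 67, N2 = 56
base radii: r_b1 = 136.354628, r_b2 = 113.968047
tip radii: r_a1 = 150.757360, r_a2 = 126.518080
inv(α') = inv(22.945°) + 2·(-0.392-0.376)·tan α/(67+56) = 0.01758997  ⇒  α' = 21.09483°
a' = a·cos α / cos α' = 271.8300·cos 22.945°/cos 21.09483° = 268.302703
action lengths: √(r_a1²−r_b1²) = 64.305497, √(r_a2²−r_b2²) = 54.937316
base pitch p_b = π·m·cos α = 12.787185
CR = (64.305497 + 54.937316 − 268.302703·sin 21.09483°)/12.787185 = 1.773440
contact ratio ≈ 1.7734

1.7734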